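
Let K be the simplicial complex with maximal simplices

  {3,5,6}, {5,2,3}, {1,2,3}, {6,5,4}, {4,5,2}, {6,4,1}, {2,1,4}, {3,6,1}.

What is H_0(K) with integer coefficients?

Take the total order 1 < 2 < 3 < 4 < 5 < 6 on the vertex set. Then K (dimension 2) consists of the simplices:

  0-simplices (6): [1], [2], [3], [4], [5], [6]
  1-simplices (12): [1,2], [1,3], [1,4], [1,6], [2,3], [2,4], [2,5], [3,5], [3,6], [4,5], [4,6], [5,6]
  2-simplices (8): [1,2,3], [1,2,4], [1,3,6], [1,4,6], [2,3,5], [2,4,5], [3,5,6], [4,5,6]

giving chain groups C_0 ≅ Z^6, C_1 ≅ Z^12, C_2 ≅ Z^8.

The boundary map ∂_1: C_1 → C_0 maps an edge to its endpoints' difference, ∂[p,q] = q − p.
This gives a 6×12 integer matrix of rank 5; reducing to Smith normal form yields diagonal entries (1,1,1,1,1).

Boundary ∂_2: C_2 → C_1 acts by ∂[p,q,r] = [q,r] − [p,r] + [p,q]. For instance
  ∂[2,3,5] = [3,5] − [2,5] + [2,3],
  ∂[1,4,6] = [4,6] − [1,6] + [1,4].
The 12×8 boundary matrix has rank 7 and Smith normal form diag(1,1,1,1,1,1,1).

From H_k ≅ ker(∂_k) / im(∂_{k+1}) we obtain:

  H_0: rank C_0 − rank ∂_1 = 6 − 5 = 1, and the invariant factors of ∂_1 are all 1, so H_0 ≅ Z.

(K is a triangulation of the 2-sphere S^2.)

H_0 = Z.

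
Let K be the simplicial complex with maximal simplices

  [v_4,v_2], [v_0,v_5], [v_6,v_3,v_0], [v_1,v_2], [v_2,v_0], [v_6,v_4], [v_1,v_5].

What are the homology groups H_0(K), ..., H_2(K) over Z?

H_0 ≅ Z,  H_1 ≅ Z^2,  H_2 = 0.

Take the total order v_0 < v_1 < v_2 < v_3 < v_4 < v_5 < v_6 on the vertex set. Then K (dimension 2) consists of the simplices:

  0-simplices (7): [v_0], [v_1], [v_2], [v_3], [v_4], [v_5], [v_6]
  1-simplices (9): [v_0,v_2], [v_0,v_3], [v_0,v_5], [v_0,v_6], [v_1,v_2], [v_1,v_5], [v_2,v_4], [v_3,v_6], [v_4,v_6]
  2-simplices (1): [v_0,v_3,v_6]

Hence C_0 ≅ Z^7, C_1 ≅ Z^9, C_2 ≅ Z^1.

The boundary map ∂_1: C_1 → C_0 maps an edge to its endpoints' difference, ∂[p,q] = q − p.
This gives a 7×9 integer matrix of rank 6; reducing to Smith normal form yields diagonal entries (1,1,1,1,1,1).

∂_2: C_2 → C_1 sends each 2-simplex [p,q,r] to [q,r] − [p,r] + [p,q]. For instance
  ∂[v_0,v_3,v_6] = [v_3,v_6] − [v_0,v_6] + [v_0,v_3].
This gives a 9×1 integer matrix of rank 1; reducing to Smith normal form yields diagonal entries (1).

Computing H_k = (kernel of ∂_k) / (image of ∂_{k+1}):

  H_0: rank C_0 − rank ∂_1 = 7 − 6 = 1, and the invariant factors of ∂_1 are all 1, so H_0 = Z.
  H_1: rank ker ∂_1 − rank ∂_2 = (9 − 6) − 1 = 2, and the invariant factors of ∂_2 are all 1, so H_1 = Z^2.
  H_2: rank ker ∂_2 − rank ∂_3 = (1 − 1) − 0 = 0, and there is no ∂_3, so H_2 = 0.

As a check, the Euler characteristic is 7 − 9 + 1 = -1, which agrees with 1 − 2 + 0 = -1.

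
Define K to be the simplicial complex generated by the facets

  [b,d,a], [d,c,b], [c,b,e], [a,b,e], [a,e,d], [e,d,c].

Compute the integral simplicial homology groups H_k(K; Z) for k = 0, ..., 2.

We work with the vertex ordering a < b < c < d < e. The simplices of K, each written with vertices in increasing order, are:

  0-simplices (5): a, b, c, d, e
  1-simplices (9): ab, ad, ae, bc, bd, be, cd, ce, de
  2-simplices (6): abd, abe, ade, bcd, bce, cde

Hence C_0 ≅ Z^5, C_1 ≅ Z^9, C_2 ≅ Z^6.

The boundary map ∂_1: C_1 → C_0 maps an edge to its endpoints' difference, ∂[p,q] = q − p. For instance
  ∂de = e − d.
The 5×9 boundary matrix has rank 4 and Smith normal form diag(1,1,1,1).

The boundary map ∂_2: C_2 → C_1 acts by ∂[p,q,r] = [q,r] − [p,r] + [p,q]. For instance
  ∂abd = bd − ad + ab,
  ∂ade = de − ae + ad.
The resulting 9×6 matrix has rank 5, and its Smith normal form has invariant factors (1,1,1,1,1).

Reading off H_k = ker ∂_k / im ∂_{k+1}:

  H_0: rank C_0 − rank ∂_1 = 5 − 4 = 1, and the invariant factors of ∂_1 are all 1, so H_0 ≅ Z.
  H_1: rank ker ∂_1 − rank ∂_2 = (9 − 4) − 5 = 0, and the invariant factors of ∂_2 are all 1, so H_1 ≅ 0.
  H_2: rank ker ∂_2 − rank ∂_3 = (6 − 5) − 0 = 1, and there is no ∂_3, so H_2 ≅ Z.

H_0 = Z,  H_1 = 0,  H_2 = Z.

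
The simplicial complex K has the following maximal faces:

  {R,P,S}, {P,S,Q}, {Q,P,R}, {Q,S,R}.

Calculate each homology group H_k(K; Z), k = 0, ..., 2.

Order the vertices as P < Q < R < S. Listing each simplex with vertices in this order, K has dimension 2 with simplices:

  0-simplices (4): P, Q, R, S
  1-simplices (6): PQ, PR, PS, QR, QS, RS
  2-simplices (4): PQR, PQS, PRS, QRS

so the chain groups are C_0 ≅ Z^4, C_1 ≅ Z^6, C_2 ≅ Z^4.

The boundary map ∂_1: C_1 → C_0 maps an edge to its endpoints' difference, ∂[p,q] = q − p.
The resulting 4×6 matrix has rank 3, and its Smith normal form has invariant factors (1,1,1).

The boundary map ∂_2: C_2 → C_1 sends each 2-simplex [p,q,r] to [q,r] − [p,r] + [p,q]. For instance
  ∂QRS = RS − QS + QR,
  ∂PQR = QR − PR + PQ.
This gives a 6×4 integer matrix of rank 3; reducing to Smith normal form yields diagonal entries (1,1,1).

Reading off H_k = ker ∂_k / im ∂_{k+1}:

  H_0: rank C_0 − rank ∂_1 = 4 − 3 = 1, and the invariant factors of ∂_1 are all 1, so H_0 = Z.
  H_1: rank ker ∂_1 − rank ∂_2 = (6 − 3) − 3 = 0, and the invariant factors of ∂_2 are all 1, so H_1 = 0.
  H_2: rank ker ∂_2 − rank ∂_3 = (4 − 3) − 0 = 1, and there is no ∂_3, so H_2 = Z.

H_0 ≅ Z,  H_1 = 0,  H_2 ≅ Z.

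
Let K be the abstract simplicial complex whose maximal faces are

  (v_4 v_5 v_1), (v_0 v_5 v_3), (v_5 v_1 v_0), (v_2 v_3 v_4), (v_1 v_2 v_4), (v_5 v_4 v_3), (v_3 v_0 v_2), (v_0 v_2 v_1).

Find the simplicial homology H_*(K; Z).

H_0 = Z,  H_1 = 0,  H_2 = Z.

Take the total order v_0 < v_1 < v_2 < v_3 < v_4 < v_5 on the vertex set. Then K (dimension 2) consists of the simplices:

  0-simplices (6): [v_0], [v_1], [v_2], [v_3], [v_4], [v_5]
  1-simplices (12): [v_0,v_1], [v_0,v_2], [v_0,v_3], [v_0,v_5], [v_1,v_2], [v_1,v_4], [v_1,v_5], [v_2,v_3], [v_2,v_4], [v_3,v_4], [v_3,v_5], [v_4,v_5]
  2-simplices (8): [v_0,v_1,v_2], [v_0,v_1,v_5], [v_0,v_2,v_3], [v_0,v_3,v_5], [v_1,v_2,v_4], [v_1,v_4,v_5], [v_2,v_3,v_4], [v_3,v_4,v_5]

Hence C_0 ≅ Z^6, C_1 ≅ Z^12, C_2 ≅ Z^8.

∂_1: C_1 → C_0 is given by ∂[p,q] = [q] − [p].
This gives a 6×12 integer matrix of rank 5; reducing to Smith normal form yields diagonal entries (1,1,1,1,1).

Boundary ∂_2: C_2 → C_1 acts by ∂[p,q,r] = [q,r] − [p,r] + [p,q]. For instance
  ∂[v_0,v_1,v_2] = [v_1,v_2] − [v_0,v_2] + [v_0,v_1],
  ∂[v_0,v_3,v_5] = [v_3,v_5] − [v_0,v_5] + [v_0,v_3].
The 12×8 boundary matrix has rank 7 and Smith normal form diag(1,1,1,1,1,1,1).

Computing H_k = (kernel of ∂_k) / (image of ∂_{k+1}):

  H_0: rank C_0 − rank ∂_1 = 6 − 5 = 1, and the invariant factors of ∂_1 are all 1, so H_0 ≅ Z.
  H_1: rank ker ∂_1 − rank ∂_2 = (12 − 5) − 7 = 0, and the invariant factors of ∂_2 are all 1, so H_1 ≅ 0.
  H_2: rank ker ∂_2 − rank ∂_3 = (8 − 7) − 0 = 1, and there is no ∂_3, so H_2 ≅ Z.

As a check, the Euler characteristic is 6 − 12 + 8 = 2, which agrees with 1 − 0 + 1 = 2.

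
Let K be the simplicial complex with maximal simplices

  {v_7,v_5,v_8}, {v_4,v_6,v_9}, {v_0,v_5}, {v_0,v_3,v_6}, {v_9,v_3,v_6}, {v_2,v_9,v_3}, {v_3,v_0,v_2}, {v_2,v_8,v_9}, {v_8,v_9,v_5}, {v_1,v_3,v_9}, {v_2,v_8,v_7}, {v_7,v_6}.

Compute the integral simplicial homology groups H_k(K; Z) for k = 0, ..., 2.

Take the total order v_0 < v_1 < v_2 < v_3 < v_4 < v_5 < v_6 < v_7 < v_8 < v_9 on the vertex set. Then K (dimension 2) consists of the simplices:

  0-simplices (10): [v_0], [v_1], [v_2], [v_3], [v_4], [v_5], [v_6], [v_7], [v_8], [v_9]
  1-simplices (21): (21 of them)
  2-simplices (10): [v_0,v_2,v_3], [v_0,v_3,v_6], [v_1,v_3,v_9], [v_2,v_3,v_9], [v_2,v_7,v_8], [v_2,v_8,v_9], [v_3,v_6,v_9], [v_4,v_6,v_9], [v_5,v_7,v_8], [v_5,v_8,v_9]

giving chain groups C_0 ≅ Z^10, C_1 ≅ Z^21, C_2 ≅ Z^10.

Boundary ∂_1: C_1 → C_0 sends each edge [p,q] (with p < q) to q − p. For instance
  ∂[v_2,v_8] = [v_8] − [v_2].
This gives a 10×21 integer matrix of rank 9; reducing to Smith normal form yields diagonal entries (1,1,1,1,1,1,1,1,1).

∂_2: C_2 → C_1 acts by ∂[p,q,r] = [q,r] − [p,r] + [p,q]. For instance
  ∂[v_3,v_6,v_9] = [v_6,v_9] − [v_3,v_9] + [v_3,v_6],
  ∂[v_2,v_7,v_8] = [v_7,v_8] − [v_2,v_8] + [v_2,v_7].
As a 21×10 matrix over Z this has rank 10, with invariant factors (1,1,1,1,1,1,1,1,1,1).

Computing H_k = (kernel of ∂_k) / (image of ∂_{k+1}):

  H_0: rank C_0 − rank ∂_1 = 10 − 9 = 1, and the invariant factors of ∂_1 are all 1, so H_0 ≅ Z.
  H_1: rank ker ∂_1 − rank ∂_2 = (21 − 9) − 10 = 2, and the invariant factors of ∂_2 are all 1, so H_1 ≅ Z^2.
  H_2: rank ker ∂_2 − rank ∂_3 = (10 − 10) − 0 = 0, and there is no ∂_3, so H_2 ≅ 0.

H_0 ≅ Z,  H_1 ≅ Z^2,  H_2 = 0.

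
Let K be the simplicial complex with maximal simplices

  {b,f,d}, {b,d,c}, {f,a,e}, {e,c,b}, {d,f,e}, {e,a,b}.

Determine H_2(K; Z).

K has 6 vertices, 12 edges, 6 triangles.
rank ∂_2 = 6, rank ∂_3 = 0 ⇒ b_2 = 6 − 6 − 0 = 0. So H_2 = 0.

H_2 = 0.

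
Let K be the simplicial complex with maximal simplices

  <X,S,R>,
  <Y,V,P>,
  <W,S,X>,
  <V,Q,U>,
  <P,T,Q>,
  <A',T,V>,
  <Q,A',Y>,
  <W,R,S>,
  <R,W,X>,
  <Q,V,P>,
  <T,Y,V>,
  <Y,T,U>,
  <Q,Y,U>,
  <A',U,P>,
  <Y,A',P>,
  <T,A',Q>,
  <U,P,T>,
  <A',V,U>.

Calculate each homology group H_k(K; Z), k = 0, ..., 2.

H_0 ≅ Z^2,  H_1 ≅ Z^2,  H_2 ≅ Z^2.

We work with the vertex ordering P < Q < R < S < T < U < V < W < X < Y < A'. The simplices of K, each written with vertices in increasing order, are:

  0-simplices (11): [P], [Q], [R], [S], [T], [U], [V], [W], [X], [Y], [A']
  1-simplices (27): (27 of them)
  2-simplices (18): (18 of them)

Hence C_0 ≅ Z^11, C_1 ≅ Z^27, C_2 ≅ Z^18.

∂_1: C_1 → C_0 sends each edge [p,q] (with p < q) to q − p.
As a 11×27 matrix over Z this has rank 9, with invariant factors (1,1,1,1,1,1,1,1,1).

Boundary ∂_2: C_2 → C_1 acts by ∂[p,q,r] = [q,r] − [p,r] + [p,q]. For instance
  ∂[P,Q,V] = [Q,V] − [P,V] + [P,Q],
  ∂[R,W,X] = [W,X] − [R,X] + [R,W].
The resulting 27×18 matrix has rank 16, and its Smith normal form has invariant factors (1,1,1,1,1,1,1,1,1,1,1,1,1,1,1,1).

From H_k ≅ ker(∂_k) / im(∂_{k+1}) we obtain:

  H_0: rank C_0 − rank ∂_1 = 11 − 9 = 2, and the invariant factors of ∂_1 are all 1, so H_0 = Z^2.
  H_1: rank ker ∂_1 − rank ∂_2 = (27 − 9) − 16 = 2, and the invariant factors of ∂_2 are all 1, so H_1 = Z^2.
  H_2: rank ker ∂_2 − rank ∂_3 = (18 − 16) − 0 = 2, and there is no ∂_3, so H_2 = Z^2.

As a check, the Euler characteristic is 11 − 27 + 18 = 2, which agrees with 2 − 2 + 2 = 2.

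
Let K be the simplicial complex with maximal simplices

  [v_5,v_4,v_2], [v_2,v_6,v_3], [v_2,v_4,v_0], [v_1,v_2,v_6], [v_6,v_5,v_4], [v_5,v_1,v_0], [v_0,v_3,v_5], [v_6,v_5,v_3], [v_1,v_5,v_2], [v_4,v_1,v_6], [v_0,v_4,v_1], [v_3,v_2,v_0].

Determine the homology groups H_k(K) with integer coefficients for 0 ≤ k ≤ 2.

Take the total order v_0 < v_1 < v_2 < v_3 < v_4 < v_5 < v_6 on the vertex set. Then K (dimension 2) consists of the simplices:

  0-simplices (7): [v_0], [v_1], [v_2], [v_3], [v_4], [v_5], [v_6]
  1-simplices (18): (18 of them)
  2-simplices (12): (12 of them)

so the chain groups are C_0 ≅ Z^7, C_1 ≅ Z^18, C_2 ≅ Z^12.

∂_1: C_1 → C_0 is given by ∂[p,q] = [q] − [p]. For instance
  ∂[v_0,v_5] = [v_5] − [v_0].
The 7×18 boundary matrix has rank 6 and Smith normal form diag(1,1,1,1,1,1).

The boundary map ∂_2: C_2 → C_1 sends each 2-simplex [p,q,r] to [q,r] − [p,r] + [p,q]. For instance
  ∂[v_0,v_1,v_4] = [v_1,v_4] − [v_0,v_4] + [v_0,v_1],
  ∂[v_4,v_5,v_6] = [v_5,v_6] − [v_4,v_6] + [v_4,v_5].
As a 18×12 matrix over Z this has rank 12, with invariant factors (1,1,1,1,1,1,1,1,1,1,1,2).

Computing H_k = (kernel of ∂_k) / (image of ∂_{k+1}):

  H_0: rank C_0 − rank ∂_1 = 7 − 6 = 1, and the invariant factors of ∂_1 are all 1, so H_0 ≅ Z.
  H_1: rank ker ∂_1 − rank ∂_2 = (18 − 6) − 12 = 0, and ∂_2 has invariant factor 2 > 1, so H_1 ≅ Z_2.
  H_2: rank ker ∂_2 − rank ∂_3 = (12 − 12) − 0 = 0, and there is no ∂_3, so H_2 ≅ 0.

H_0 ≅ Z,  H_1 ≅ Z_2,  H_2 = 0.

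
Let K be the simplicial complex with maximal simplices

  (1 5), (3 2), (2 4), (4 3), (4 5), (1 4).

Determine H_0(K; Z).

H_0 = Z.

Order the vertices as 1 < 2 < 3 < 4 < 5. Listing each simplex with vertices in this order, K has dimension 1 with simplices:

  0-simplices (5): [1], [2], [3], [4], [5]
  1-simplices (6): [1,4], [1,5], [2,3], [2,4], [3,4], [4,5]

Hence C_0 ≅ Z^5, C_1 ≅ Z^6.

∂_1: C_1 → C_0 sends each edge [p,q] (with p < q) to q − p. For instance
  ∂[2,4] = [4] − [2].
This gives a 5×6 integer matrix of rank 4; reducing to Smith normal form yields diagonal entries (1,1,1,1).

Computing H_k = (kernel of ∂_k) / (image of ∂_{k+1}):

  H_0: rank C_0 − rank ∂_1 = 5 − 4 = 1, and the invariant factors of ∂_1 are all 1, so H_0 ≅ Z.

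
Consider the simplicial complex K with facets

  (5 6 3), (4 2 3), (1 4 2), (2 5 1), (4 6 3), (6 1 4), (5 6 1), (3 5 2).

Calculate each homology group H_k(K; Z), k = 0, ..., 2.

H_0 ≅ Z,  H_1 = 0,  H_2 ≅ Z.

K has 6 vertices, 12 edges, 8 triangles.
rank ∂_0 = 0, rank ∂_1 = 5 ⇒ b_0 = 6 − 0 − 5 = 1; all invariant factors of ∂_1 are 1 so no torsion. So H_0 = Z.
rank ∂_1 = 5, rank ∂_2 = 7 ⇒ b_1 = 12 − 5 − 7 = 0; all invariant factors of ∂_2 are 1 so no torsion. So H_1 = 0.
rank ∂_2 = 7, rank ∂_3 = 0 ⇒ b_2 = 8 − 7 − 0 = 1. So H_2 = Z.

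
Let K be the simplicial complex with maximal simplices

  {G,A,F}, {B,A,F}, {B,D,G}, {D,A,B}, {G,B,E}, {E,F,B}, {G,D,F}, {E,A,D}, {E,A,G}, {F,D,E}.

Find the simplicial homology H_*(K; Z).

Take the total order A < B < D < E < F < G on the vertex set. Then K (dimension 2) consists of the simplices:

  0-simplices (6): A, B, D, E, F, G
  1-simplices (15): AB, AD, AE, AF, AG, BD, BE, BF, BG, DE, DF, DG, EF, EG, FG
  2-simplices (10): ABD, ABF, ADE, AEG, AFG, BDG, BEF, BEG, DEF, DFG

giving chain groups C_0 ≅ Z^6, C_1 ≅ Z^15, C_2 ≅ Z^10.

The boundary map ∂_1: C_1 → C_0 sends each edge [p,q] (with p < q) to q − p.
The 6×15 boundary matrix has rank 5 and Smith normal form diag(1,1,1,1,1).

∂_2: C_2 → C_1 maps a triangle to the signed sum of its edges. For instance
  ∂BEG = EG − BG + BE,
  ∂AFG = FG − AG + AF.
This gives a 15×10 integer matrix of rank 10; reducing to Smith normal form yields diagonal entries (1,1,1,1,1,1,1,1,1,2).

Now H_k = ker ∂_k / im ∂_{k+1}, so:

  H_0: rank C_0 − rank ∂_1 = 6 − 5 = 1, and the invariant factors of ∂_1 are all 1, so H_0 ≅ Z.
  H_1: rank ker ∂_1 − rank ∂_2 = (15 − 5) − 10 = 0, and ∂_2 has invariant factor 2 > 1, so H_1 ≅ Z/2.
  H_2: rank ker ∂_2 − rank ∂_3 = (10 − 10) − 0 = 0, and there is no ∂_3, so H_2 ≅ 0.

(K is a triangulation of the real projective plane RP^2.)

H_0 = Z,  H_1 = Z/2,  H_2 = 0.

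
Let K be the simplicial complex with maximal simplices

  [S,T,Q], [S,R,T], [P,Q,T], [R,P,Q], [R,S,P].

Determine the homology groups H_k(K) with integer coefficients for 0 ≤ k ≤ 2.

H_0 = Z,  H_1 = Z,  H_2 = 0.

Take the total order P < Q < R < S < T on the vertex set. Then K (dimension 2) consists of the simplices:

  0-simplices (5): P, Q, R, S, T
  1-simplices (10): PQ, PR, PS, PT, QR, QS, QT, RS, RT, ST
  2-simplices (5): PQR, PQT, PRS, QST, RST

giving chain groups C_0 ≅ Z^5, C_1 ≅ Z^10, C_2 ≅ Z^5.

Boundary ∂_1: C_1 → C_0 sends each edge [p,q] (with p < q) to q − p.
The resulting 5×10 matrix has rank 4, and its Smith normal form has invariant factors (1,1,1,1).

∂_2: C_2 → C_1 sends each 2-simplex [p,q,r] to [q,r] − [p,r] + [p,q]. For instance
  ∂PQT = QT − PT + PQ,
  ∂PQR = QR − PR + PQ.
The 10×5 boundary matrix has rank 5 and Smith normal form diag(1,1,1,1,1).

Now H_k = ker ∂_k / im ∂_{k+1}, so:

  H_0: rank C_0 − rank ∂_1 = 5 − 4 = 1, and the invariant factors of ∂_1 are all 1, so H_0 = Z.
  H_1: rank ker ∂_1 − rank ∂_2 = (10 − 4) − 5 = 1, and the invariant factors of ∂_2 are all 1, so H_1 = Z.
  H_2: rank ker ∂_2 − rank ∂_3 = (5 − 5) − 0 = 0, and there is no ∂_3, so H_2 = 0.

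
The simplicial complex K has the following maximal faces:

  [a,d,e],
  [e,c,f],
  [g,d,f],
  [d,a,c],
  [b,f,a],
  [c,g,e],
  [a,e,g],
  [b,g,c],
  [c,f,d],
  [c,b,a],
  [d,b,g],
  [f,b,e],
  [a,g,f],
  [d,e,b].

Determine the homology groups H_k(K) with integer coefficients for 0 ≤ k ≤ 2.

Take the total order a < b < c < d < e < f < g on the vertex set. Then K (dimension 2) consists of the simplices:

  0-simplices (7): a, b, c, d, e, f, g
  1-simplices (21): ab, ac, ad, ae, af, ag, bc, bd, be, bf, bg, cd, ce, cf, cg, de, df, dg, ef, eg, fg
  2-simplices (14): abc, abf, acd, ade, aeg, afg, bcg, bde, bdg, bef, cdf, cef, ceg, dfg

giving chain groups C_0 ≅ Z^7, C_1 ≅ Z^21, C_2 ≅ Z^14.

∂_1: C_1 → C_0 is given by ∂[p,q] = [q] − [p].
This gives a 7×21 integer matrix of rank 6; reducing to Smith normal form yields diagonal entries (1,1,1,1,1,1).

The boundary map ∂_2: C_2 → C_1 sends each 2-simplex [p,q,r] to [q,r] − [p,r] + [p,q]. For instance
  ∂ceg = eg − cg + ce,
  ∂afg = fg − ag + af.
This gives a 21×14 integer matrix of rank 13; reducing to Smith normal form yields diagonal entries (1,1,1,1,1,1,1,1,1,1,1,1,1).

From H_k ≅ ker(∂_k) / im(∂_{k+1}) we obtain:

  H_0: rank C_0 − rank ∂_1 = 7 − 6 = 1, and the invariant factors of ∂_1 are all 1, so H_0 = Z.
  H_1: rank ker ∂_1 − rank ∂_2 = (21 − 6) − 13 = 2, and the invariant factors of ∂_2 are all 1, so H_1 = Z^2.
  H_2: rank ker ∂_2 − rank ∂_3 = (14 − 13) − 0 = 1, and there is no ∂_3, so H_2 = Z.

As a check, the Euler characteristic is 7 − 21 + 14 = 0, which agrees with 1 − 2 + 1 = 0.

H_0 = Z,  H_1 = Z^2,  H_2 = Z.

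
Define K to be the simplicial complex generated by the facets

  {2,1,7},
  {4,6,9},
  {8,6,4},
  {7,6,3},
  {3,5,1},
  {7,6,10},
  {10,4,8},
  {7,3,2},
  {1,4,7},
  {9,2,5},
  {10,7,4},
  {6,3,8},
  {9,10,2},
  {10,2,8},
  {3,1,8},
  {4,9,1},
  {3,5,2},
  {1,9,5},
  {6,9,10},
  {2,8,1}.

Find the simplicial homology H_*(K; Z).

H_0 = Z,  H_1 = Z ⊕ Z_2,  H_2 = 0.

Order the vertices as 1 < 2 < 3 < 4 < 5 < 6 < 7 < 8 < 9 < 10. Listing each simplex with vertices in this order, K has dimension 2 with simplices:

  0-simplices (10): [1], [2], [3], [4], [5], [6], [7], [8], [9], [10]
  1-simplices (30): (30 of them)
  2-simplices (20): (20 of them)

Hence C_0 ≅ Z^10, C_1 ≅ Z^30, C_2 ≅ Z^20.

The boundary map ∂_1: C_1 → C_0 maps an edge to its endpoints' difference, ∂[p,q] = q − p.
The 10×30 boundary matrix has rank 9 and Smith normal form diag(1,1,1,1,1,1,1,1,1).

∂_2: C_2 → C_1 sends each 2-simplex [p,q,r] to [q,r] − [p,r] + [p,q]. For instance
  ∂[4,7,10] = [7,10] − [4,10] + [4,7],
  ∂[6,7,10] = [7,10] − [6,10] + [6,7].
The resulting 30×20 matrix has rank 20, and its Smith normal form has invariant factors (1,1,1,1,1,1,1,1,1,1,1,1,1,1,1,1,1,1,1,2).

Computing H_k = (kernel of ∂_k) / (image of ∂_{k+1}):

  H_0: rank C_0 − rank ∂_1 = 10 − 9 = 1, and the invariant factors of ∂_1 are all 1, so H_0 ≅ Z.
  H_1: rank ker ∂_1 − rank ∂_2 = (30 − 9) − 20 = 1, and ∂_2 has invariant factor 2 > 1, so H_1 ≅ Z ⊕ Z_2.
  H_2: rank ker ∂_2 − rank ∂_3 = (20 − 20) − 0 = 0, and there is no ∂_3, so H_2 ≅ 0.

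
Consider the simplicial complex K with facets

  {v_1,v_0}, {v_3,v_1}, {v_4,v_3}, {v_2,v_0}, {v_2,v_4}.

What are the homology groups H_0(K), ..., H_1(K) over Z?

H_0 = Z,  H_1 = Z.

Fix the vertex order v_0 < v_1 < v_2 < v_3 < v_4 and write every simplex with vertices in increasing order. Then dim K = 1 and the simplices of K are:

  0-simplices (5): [v_0], [v_1], [v_2], [v_3], [v_4]
  1-simplices (5): [v_0,v_1], [v_0,v_2], [v_1,v_3], [v_2,v_4], [v_3,v_4]

so the chain groups are C_0 ≅ Z^5, C_1 ≅ Z^5.

The boundary map ∂_1: C_1 → C_0 is given by ∂[p,q] = [q] − [p]. For instance
  ∂[v_2,v_4] = [v_4] − [v_2].
This gives a 5×5 integer matrix of rank 4; reducing to Smith normal form yields diagonal entries (1,1,1,1).

Reading off H_k = ker ∂_k / im ∂_{k+1}:

  H_0: rank C_0 − rank ∂_1 = 5 − 4 = 1, and the invariant factors of ∂_1 are all 1, so H_0 ≅ Z.
  H_1: rank ker ∂_1 − rank ∂_2 = (5 − 4) − 0 = 1, and there is no ∂_2, so H_1 ≅ Z.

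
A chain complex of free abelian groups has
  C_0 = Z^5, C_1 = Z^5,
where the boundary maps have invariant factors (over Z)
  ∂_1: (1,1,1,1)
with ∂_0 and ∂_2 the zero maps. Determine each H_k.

H_0 ≅ Z,  H_1 ≅ Z.

H_0: b_0 = 5 − 0 − 4 = 1; torsion from ∂_1 factors > 1: none. So H_0 ≅ Z.
H_1: b_1 = 5 − 4 − 0 = 1; torsion from ∂_2 factors > 1: none. So H_1 ≅ Z.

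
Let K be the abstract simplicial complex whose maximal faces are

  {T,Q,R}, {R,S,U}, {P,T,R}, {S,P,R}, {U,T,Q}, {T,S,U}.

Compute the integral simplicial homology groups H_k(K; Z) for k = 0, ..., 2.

Order the vertices as P < Q < R < S < T < U. Listing each simplex with vertices in this order, K has dimension 2 with simplices:

  0-simplices (6): P, Q, R, S, T, U
  1-simplices (12): PR, PS, PT, QR, QT, QU, RS, RT, RU, ST, SU, TU
  2-simplices (6): PRS, PRT, QRT, QTU, RSU, STU

giving chain groups C_0 ≅ Z^6, C_1 ≅ Z^12, C_2 ≅ Z^6.

The boundary map ∂_1: C_1 → C_0 sends each edge [p,q] (with p < q) to q − p. For instance
  ∂RU = U − R.
This gives a 6×12 integer matrix of rank 5; reducing to Smith normal form yields diagonal entries (1,1,1,1,1).

The boundary map ∂_2: C_2 → C_1 acts by ∂[p,q,r] = [q,r] − [p,r] + [p,q]. For instance
  ∂RSU = SU − RU + RS,
  ∂QRT = RT − QT + QR.
The 12×6 boundary matrix has rank 6 and Smith normal form diag(1,1,1,1,1,1).

Computing H_k = (kernel of ∂_k) / (image of ∂_{k+1}):

  H_0: rank C_0 − rank ∂_1 = 6 − 5 = 1, and the invariant factors of ∂_1 are all 1, so H_0 = Z.
  H_1: rank ker ∂_1 − rank ∂_2 = (12 − 5) − 6 = 1, and the invariant factors of ∂_2 are all 1, so H_1 = Z.
  H_2: rank ker ∂_2 − rank ∂_3 = (6 − 6) − 0 = 0, and there is no ∂_3, so H_2 = 0.

(K is a triangulation of the cylinder S^1 x I.)

H_0 = Z,  H_1 = Z,  H_2 = 0.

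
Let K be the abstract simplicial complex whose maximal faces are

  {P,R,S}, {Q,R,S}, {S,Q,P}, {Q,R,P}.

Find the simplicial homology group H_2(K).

H_2 = Z.

Take the total order P < Q < R < S on the vertex set. Then K (dimension 2) consists of the simplices:

  0-simplices (4): P, Q, R, S
  1-simplices (6): PQ, PR, PS, QR, QS, RS
  2-simplices (4): PQR, PQS, PRS, QRS

Hence C_0 ≅ Z^4, C_1 ≅ Z^6, C_2 ≅ Z^4.

∂_1: C_1 → C_0 sends each edge [p,q] (with p < q) to q − p. For instance
  ∂QR = R − Q.
The resulting 4×6 matrix has rank 3, and its Smith normal form has invariant factors (1,1,1).

Boundary ∂_2: C_2 → C_1 sends each 2-simplex [p,q,r] to [q,r] − [p,r] + [p,q]. For instance
  ∂PRS = RS − PS + PR,
  ∂QRS = RS − QS + QR.
The 6×4 boundary matrix has rank 3 and Smith normal form diag(1,1,1).

Now H_k = ker ∂_k / im ∂_{k+1}, so:

  H_2: rank ker ∂_2 − rank ∂_3 = (4 − 3) − 0 = 1, and there is no ∂_3, so H_2 = Z.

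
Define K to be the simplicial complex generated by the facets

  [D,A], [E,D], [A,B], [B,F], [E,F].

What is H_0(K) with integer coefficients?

Fix the vertex order A < B < D < E < F and write every simplex with vertices in increasing order. Then dim K = 1 and the simplices of K are:

  0-simplices (5): A, B, D, E, F
  1-simplices (5): AB, AD, BF, DE, EF

so the chain groups are C_0 ≅ Z^5, C_1 ≅ Z^5.

∂_1: C_1 → C_0 is given by ∂[p,q] = [q] − [p].
The 5×5 boundary matrix has rank 4 and Smith normal form diag(1,1,1,1).

Now H_k = ker ∂_k / im ∂_{k+1}, so:

  H_0: rank C_0 − rank ∂_1 = 5 − 4 = 1, and the invariant factors of ∂_1 are all 1, so H_0 = Z.

H_0 ≅ Z.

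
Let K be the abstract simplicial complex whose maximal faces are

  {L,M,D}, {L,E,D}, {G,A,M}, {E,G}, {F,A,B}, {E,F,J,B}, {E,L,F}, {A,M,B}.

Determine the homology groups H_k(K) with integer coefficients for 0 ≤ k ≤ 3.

K has 9 vertices, 19 edges, 10 triangles, 1 3-simplex.
rank ∂_0 = 0, rank ∂_1 = 8 ⇒ b_0 = 9 − 0 − 8 = 1; all invariant factors of ∂_1 are 1 so no torsion. So H_0 = Z.
rank ∂_1 = 8, rank ∂_2 = 9 ⇒ b_1 = 19 − 8 − 9 = 2; all invariant factors of ∂_2 are 1 so no torsion. So H_1 = Z^2.
rank ∂_2 = 9, rank ∂_3 = 1 ⇒ b_2 = 10 − 9 − 1 = 0; all invariant factors of ∂_3 are 1 so no torsion. So H_2 = 0.
rank ∂_3 = 1, rank ∂_4 = 0 ⇒ b_3 = 1 − 1 − 0 = 0. So H_3 = 0.

H_0 ≅ Z,  H_1 ≅ Z^2,  H_2 = 0,  H_3 = 0.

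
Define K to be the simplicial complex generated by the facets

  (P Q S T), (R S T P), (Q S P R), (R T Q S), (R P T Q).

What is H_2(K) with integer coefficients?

We work with the vertex ordering P < Q < R < S < T. The simplices of K, each written with vertices in increasing order, are:

  0-simplices (5): P, Q, R, S, T
  1-simplices (10): PQ, PR, PS, PT, QR, QS, QT, RS, RT, ST
  2-simplices (10): PQR, PQS, PQT, PRS, PRT, PST, QRS, QRT, QST, RST
  3-simplices (5): PQRS, PQRT, PQST, PRST, QRST

giving chain groups C_0 ≅ Z^5, C_1 ≅ Z^10, C_2 ≅ Z^10, C_3 ≅ Z^5.

The boundary map ∂_1: C_1 → C_0 is given by ∂[p,q] = [q] − [p].
This gives a 5×10 integer matrix of rank 4; reducing to Smith normal form yields diagonal entries (1,1,1,1).

The boundary map ∂_2: C_2 → C_1 acts by ∂[p,q,r] = [q,r] − [p,r] + [p,q]. For instance
  ∂QST = ST − QT + QS,
  ∂PRS = RS − PS + PR.
The resulting 10×10 matrix has rank 6, and its Smith normal form has invariant factors (1,1,1,1,1,1).

∂_3: C_3 → C_2 sends each 3-simplex σ to the alternating sum Σ_i (−1)^i (σ with its i-th vertex removed). For instance
  ∂PQST = QST − PST + PQT − PQS,
  ∂PQRT = QRT − PRT + PQT − PQR.
This gives a 10×5 integer matrix of rank 4; reducing to Smith normal form yields diagonal entries (1,1,1,1).

Computing H_k = (kernel of ∂_k) / (image of ∂_{k+1}):

  H_2: rank ker ∂_2 − rank ∂_3 = (10 − 6) − 4 = 0, and the invariant factors of ∂_3 are all 1, so H_2 = 0.

H_2 = 0.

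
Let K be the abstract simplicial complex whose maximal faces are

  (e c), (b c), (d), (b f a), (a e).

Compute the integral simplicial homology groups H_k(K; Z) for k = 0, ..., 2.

H_0 = Z^2,  H_1 = Z,  H_2 = 0.

We work with the vertex ordering a < b < c < d < e < f. The simplices of K, each written with vertices in increasing order, are:

  0-simplices (6): a, b, c, d, e, f
  1-simplices (6): ab, ae, af, bc, bf, ce
  2-simplices (1): abf

giving chain groups C_0 ≅ Z^6, C_1 ≅ Z^6, C_2 ≅ Z^1.

Boundary ∂_1: C_1 → C_0 sends each edge [p,q] (with p < q) to q − p. For instance
  ∂ae = e − a.
As a 6×6 matrix over Z this has rank 4, with invariant factors (1,1,1,1).

The boundary map ∂_2: C_2 → C_1 maps a triangle to the signed sum of its edges. For instance
  ∂abf = bf − af + ab.
The resulting 6×1 matrix has rank 1, and its Smith normal form has invariant factors (1).

From H_k ≅ ker(∂_k) / im(∂_{k+1}) we obtain:

  H_0: rank C_0 − rank ∂_1 = 6 − 4 = 2, and the invariant factors of ∂_1 are all 1, so H_0 ≅ Z^2.
  H_1: rank ker ∂_1 − rank ∂_2 = (6 − 4) − 1 = 1, and the invariant factors of ∂_2 are all 1, so H_1 ≅ Z.
  H_2: rank ker ∂_2 − rank ∂_3 = (1 − 1) − 0 = 0, and there is no ∂_3, so H_2 ≅ 0.

As a check, the Euler characteristic is 6 − 6 + 1 = 1, which agrees with 2 − 1 + 0 = 1.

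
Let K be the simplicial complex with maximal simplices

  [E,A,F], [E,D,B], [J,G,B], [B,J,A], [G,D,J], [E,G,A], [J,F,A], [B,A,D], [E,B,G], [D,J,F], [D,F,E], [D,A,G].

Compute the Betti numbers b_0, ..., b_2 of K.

Take the total order A < B < D < E < F < G < J on the vertex set. Then K (dimension 2) consists of the simplices:

  0-simplices (7): A, B, D, E, F, G, J
  1-simplices (18): AB, AD, AE, AF, AG, AJ, BD, BE, BG, BJ, DE, DF, DG, DJ, EF, EG, FJ, GJ
  2-simplices (12): ABD, ABJ, ADG, AEF, AEG, AFJ, BDE, BEG, BGJ, DEF, DFJ, DGJ

Hence C_0 ≅ Z^7, C_1 ≅ Z^18, C_2 ≅ Z^12.

Boundary ∂_1: C_1 → C_0 sends each edge [p,q] (with p < q) to q − p. For instance
  ∂AE = E − A.
This gives a 7×18 integer matrix of rank 6; reducing to Smith normal form yields diagonal entries (1,1,1,1,1,1).

∂_2: C_2 → C_1 acts by ∂[p,q,r] = [q,r] − [p,r] + [p,q]. For instance
  ∂AEG = EG − AG + AE,
  ∂ABJ = BJ − AJ + AB.
As a 18×12 matrix over Z this has rank 12, with invariant factors (1,1,1,1,1,1,1,1,1,1,1,2).

Now H_k = ker ∂_k / im ∂_{k+1}, so:

  H_0: rank C_0 − rank ∂_1 = 7 − 6 = 1, and the invariant factors of ∂_1 are all 1, so H_0 = Z.
  H_1: rank ker ∂_1 − rank ∂_2 = (18 − 6) − 12 = 0, and ∂_2 has invariant factor 2 > 1, so H_1 = Z/2.
  H_2: rank ker ∂_2 − rank ∂_3 = (12 − 12) − 0 = 0, and there is no ∂_3, so H_2 = 0.

As a check, the Euler characteristic is 7 − 18 + 12 = 1, which agrees with 1 − 0 + 0 = 1.

Hence the Betti numbers are b_0 = 1, b_1 = 0, b_2 = 0.

b_0 = 1, b_1 = 0, b_2 = 0.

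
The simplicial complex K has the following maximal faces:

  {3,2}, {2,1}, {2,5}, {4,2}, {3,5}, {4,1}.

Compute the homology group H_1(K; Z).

H_1 = Z^2.

Order the vertices as 1 < 2 < 3 < 4 < 5. Listing each simplex with vertices in this order, K has dimension 1 with simplices:

  0-simplices (5): [1], [2], [3], [4], [5]
  1-simplices (6): [1,2], [1,4], [2,3], [2,4], [2,5], [3,5]

giving chain groups C_0 ≅ Z^5, C_1 ≅ Z^6.

Boundary ∂_1: C_1 → C_0 sends each edge [p,q] (with p < q) to q − p. For instance
  ∂[2,3] = [3] − [2].
The resulting 5×6 matrix has rank 4, and its Smith normal form has invariant factors (1,1,1,1).

Reading off H_k = ker ∂_k / im ∂_{k+1}:

  H_1: rank ker ∂_1 − rank ∂_2 = (6 − 4) − 0 = 2, and there is no ∂_2, so H_1 = Z^2.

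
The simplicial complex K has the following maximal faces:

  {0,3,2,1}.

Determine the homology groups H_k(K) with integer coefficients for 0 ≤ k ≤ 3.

K has 4 vertices, 6 edges, 4 triangles, 1 3-simplex.
rank ∂_0 = 0, rank ∂_1 = 3 ⇒ b_0 = 4 − 0 − 3 = 1; all invariant factors of ∂_1 are 1 so no torsion. So H_0 = Z.
rank ∂_1 = 3, rank ∂_2 = 3 ⇒ b_1 = 6 − 3 − 3 = 0; all invariant factors of ∂_2 are 1 so no torsion. So H_1 = 0.
rank ∂_2 = 3, rank ∂_3 = 1 ⇒ b_2 = 4 − 3 − 1 = 0; all invariant factors of ∂_3 are 1 so no torsion. So H_2 = 0.
rank ∂_3 = 1, rank ∂_4 = 0 ⇒ b_3 = 1 − 1 − 0 = 0. So H_3 = 0.

H_0 ≅ Z,  H_1 = 0,  H_2 = 0,  H_3 = 0.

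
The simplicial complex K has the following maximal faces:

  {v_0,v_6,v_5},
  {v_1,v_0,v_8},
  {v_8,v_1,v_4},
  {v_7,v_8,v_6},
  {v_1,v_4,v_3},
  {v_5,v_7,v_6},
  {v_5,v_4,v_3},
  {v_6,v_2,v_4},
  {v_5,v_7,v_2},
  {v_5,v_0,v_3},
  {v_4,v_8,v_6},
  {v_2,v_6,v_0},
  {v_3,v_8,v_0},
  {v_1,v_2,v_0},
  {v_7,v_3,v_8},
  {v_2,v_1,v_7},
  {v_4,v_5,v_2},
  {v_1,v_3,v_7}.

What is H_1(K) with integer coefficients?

K has 9 vertices, 27 edges, 18 triangles.
rank ∂_1 = 8, rank ∂_2 = 18 ⇒ b_1 = 27 − 8 − 18 = 1; ∂_2 has invariant factor(s) [2] giving torsion. So H_1 ≅ Z ⊕ Z/2Z.

H_1 ≅ Z ⊕ Z/2Z.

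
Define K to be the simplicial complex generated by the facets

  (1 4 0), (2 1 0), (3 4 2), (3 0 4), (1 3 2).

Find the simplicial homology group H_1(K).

H_1 ≅ Z.

Order the vertices as 0 < 1 < 2 < 3 < 4. Listing each simplex with vertices in this order, K has dimension 2 with simplices:

  0-simplices (5): [0], [1], [2], [3], [4]
  1-simplices (10): [0,1], [0,2], [0,3], [0,4], [1,2], [1,3], [1,4], [2,3], [2,4], [3,4]
  2-simplices (5): [0,1,2], [0,1,4], [0,3,4], [1,2,3], [2,3,4]

Hence C_0 ≅ Z^5, C_1 ≅ Z^10, C_2 ≅ Z^5.

∂_1: C_1 → C_0 sends each edge [p,q] (with p < q) to q − p. For instance
  ∂[0,1] = [1] − [0].
The resulting 5×10 matrix has rank 4, and its Smith normal form has invariant factors (1,1,1,1).

Boundary ∂_2: C_2 → C_1 maps a triangle to the signed sum of its edges. For instance
  ∂[2,3,4] = [3,4] − [2,4] + [2,3],
  ∂[0,1,4] = [1,4] − [0,4] + [0,1].
The 10×5 boundary matrix has rank 5 and Smith normal form diag(1,1,1,1,1).

Reading off H_k = ker ∂_k / im ∂_{k+1}:

  H_1: rank ker ∂_1 − rank ∂_2 = (10 − 4) − 5 = 1, and the invariant factors of ∂_2 are all 1, so H_1 ≅ Z.

(K is a triangulation of the Möbius band.)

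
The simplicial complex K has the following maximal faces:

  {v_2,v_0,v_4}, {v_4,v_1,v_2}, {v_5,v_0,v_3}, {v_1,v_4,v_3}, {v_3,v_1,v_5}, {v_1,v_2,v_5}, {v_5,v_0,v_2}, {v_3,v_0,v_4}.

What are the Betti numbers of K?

Fix the vertex order v_0 < v_1 < v_2 < v_3 < v_4 < v_5 and write every simplex with vertices in increasing order. Then dim K = 2 and the simplices of K are:

  0-simplices (6): [v_0], [v_1], [v_2], [v_3], [v_4], [v_5]
  1-simplices (12): [v_0,v_2], [v_0,v_3], [v_0,v_4], [v_0,v_5], [v_1,v_2], [v_1,v_3], [v_1,v_4], [v_1,v_5], [v_2,v_4], [v_2,v_5], [v_3,v_4], [v_3,v_5]
  2-simplices (8): [v_0,v_2,v_4], [v_0,v_2,v_5], [v_0,v_3,v_4], [v_0,v_3,v_5], [v_1,v_2,v_4], [v_1,v_2,v_5], [v_1,v_3,v_4], [v_1,v_3,v_5]

so the chain groups are C_0 ≅ Z^6, C_1 ≅ Z^12, C_2 ≅ Z^8.

∂_1: C_1 → C_0 is given by ∂[p,q] = [q] − [p]. For instance
  ∂[v_0,v_4] = [v_4] − [v_0].
As a 6×12 matrix over Z this has rank 5, with invariant factors (1,1,1,1,1).

The boundary map ∂_2: C_2 → C_1 sends each 2-simplex [p,q,r] to [q,r] − [p,r] + [p,q]. For instance
  ∂[v_0,v_2,v_5] = [v_2,v_5] − [v_0,v_5] + [v_0,v_2],
  ∂[v_1,v_3,v_4] = [v_3,v_4] − [v_1,v_4] + [v_1,v_3].
The 12×8 boundary matrix has rank 7 and Smith normal form diag(1,1,1,1,1,1,1).

Now H_k = ker ∂_k / im ∂_{k+1}, so:

  H_0: rank C_0 − rank ∂_1 = 6 − 5 = 1, and the invariant factors of ∂_1 are all 1, so H_0 = Z.
  H_1: rank ker ∂_1 − rank ∂_2 = (12 − 5) − 7 = 0, and the invariant factors of ∂_2 are all 1, so H_1 = 0.
  H_2: rank ker ∂_2 − rank ∂_3 = (8 − 7) − 0 = 1, and there is no ∂_3, so H_2 = Z.

(K is a triangulation of the 2-sphere S^2.)

Hence the Betti numbers are b_0 = 1, b_1 = 0, b_2 = 1.

b_0 = 1, b_1 = 0, b_2 = 1.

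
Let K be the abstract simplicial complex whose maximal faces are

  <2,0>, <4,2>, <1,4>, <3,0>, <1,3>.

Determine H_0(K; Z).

H_0 = Z.

K has 5 vertices, 5 edges.
rank ∂_0 = 0, rank ∂_1 = 4 ⇒ b_0 = 5 − 0 − 4 = 1; all invariant factors of ∂_1 are 1 so no torsion. So H_0 = Z.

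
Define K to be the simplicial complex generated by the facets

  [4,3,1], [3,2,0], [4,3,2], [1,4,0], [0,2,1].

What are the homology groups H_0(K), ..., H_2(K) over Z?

H_0 = Z,  H_1 = Z,  H_2 = 0.

Take the total order 0 < 1 < 2 < 3 < 4 on the vertex set. Then K (dimension 2) consists of the simplices:

  0-simplices (5): [0], [1], [2], [3], [4]
  1-simplices (10): [0,1], [0,2], [0,3], [0,4], [1,2], [1,3], [1,4], [2,3], [2,4], [3,4]
  2-simplices (5): [0,1,2], [0,1,4], [0,2,3], [1,3,4], [2,3,4]

Hence C_0 ≅ Z^5, C_1 ≅ Z^10, C_2 ≅ Z^5.

The boundary map ∂_1: C_1 → C_0 is given by ∂[p,q] = [q] − [p]. For instance
  ∂[2,4] = [4] − [2].
As a 5×10 matrix over Z this has rank 4, with invariant factors (1,1,1,1).

∂_2: C_2 → C_1 maps a triangle to the signed sum of its edges. For instance
  ∂[1,3,4] = [3,4] − [1,4] + [1,3],
  ∂[0,2,3] = [2,3] − [0,3] + [0,2].
This gives a 10×5 integer matrix of rank 5; reducing to Smith normal form yields diagonal entries (1,1,1,1,1).

Reading off H_k = ker ∂_k / im ∂_{k+1}:

  H_0: rank C_0 − rank ∂_1 = 5 − 4 = 1, and the invariant factors of ∂_1 are all 1, so H_0 = Z.
  H_1: rank ker ∂_1 − rank ∂_2 = (10 − 4) − 5 = 1, and the invariant factors of ∂_2 are all 1, so H_1 = Z.
  H_2: rank ker ∂_2 − rank ∂_3 = (5 − 5) − 0 = 0, and there is no ∂_3, so H_2 = 0.

As a check, the Euler characteristic is 5 − 10 + 5 = 0, which agrees with 1 − 1 + 0 = 0.
(K is a triangulation of the Möbius band.)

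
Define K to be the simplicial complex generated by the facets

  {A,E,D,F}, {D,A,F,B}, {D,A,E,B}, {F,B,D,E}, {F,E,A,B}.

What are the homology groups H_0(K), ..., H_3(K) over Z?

H_0 ≅ Z,  H_1 = 0,  H_2 = 0,  H_3 ≅ Z.

We work with the vertex ordering A < B < D < E < F. The simplices of K, each written with vertices in increasing order, are:

  0-simplices (5): A, B, D, E, F
  1-simplices (10): AB, AD, AE, AF, BD, BE, BF, DE, DF, EF
  2-simplices (10): ABD, ABE, ABF, ADE, ADF, AEF, BDE, BDF, BEF, DEF
  3-simplices (5): ABDE, ABDF, ABEF, ADEF, BDEF

giving chain groups C_0 ≅ Z^5, C_1 ≅ Z^10, C_2 ≅ Z^10, C_3 ≅ Z^5.

∂_1: C_1 → C_0 is given by ∂[p,q] = [q] − [p]. For instance
  ∂BF = F − B.
The resulting 5×10 matrix has rank 4, and its Smith normal form has invariant factors (1,1,1,1).

∂_2: C_2 → C_1 maps a triangle to the signed sum of its edges. For instance
  ∂ABE = BE − AE + AB,
  ∂ADF = DF − AF + AD.
The resulting 10×10 matrix has rank 6, and its Smith normal form has invariant factors (1,1,1,1,1,1).

The boundary map ∂_3: C_3 → C_2 sends each 3-simplex σ to the alternating sum Σ_i (−1)^i (σ with its i-th vertex removed). For instance
  ∂ADEF = DEF − AEF + ADF − ADE,
  ∂ABDF = BDF − ADF + ABF − ABD.
As a 10×5 matrix over Z this has rank 4, with invariant factors (1,1,1,1).

Computing H_k = (kernel of ∂_k) / (image of ∂_{k+1}):

  H_0: rank C_0 − rank ∂_1 = 5 − 4 = 1, and the invariant factors of ∂_1 are all 1, so H_0 ≅ Z.
  H_1: rank ker ∂_1 − rank ∂_2 = (10 − 4) − 6 = 0, and the invariant factors of ∂_2 are all 1, so H_1 ≅ 0.
  H_2: rank ker ∂_2 − rank ∂_3 = (10 − 6) − 4 = 0, and the invariant factors of ∂_3 are all 1, so H_2 ≅ 0.
  H_3: rank ker ∂_3 − rank ∂_4 = (5 − 4) − 0 = 1, and there is no ∂_4, so H_3 ≅ Z.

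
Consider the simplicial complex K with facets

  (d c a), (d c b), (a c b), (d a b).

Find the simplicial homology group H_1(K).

Take the total order a < b < c < d on the vertex set. Then K (dimension 2) consists of the simplices:

  0-simplices (4): a, b, c, d
  1-simplices (6): ab, ac, ad, bc, bd, cd
  2-simplices (4): abc, abd, acd, bcd

Hence C_0 ≅ Z^4, C_1 ≅ Z^6, C_2 ≅ Z^4.

∂_1: C_1 → C_0 maps an edge to its endpoints' difference, ∂[p,q] = q − p. For instance
  ∂ad = d − a.
This gives a 4×6 integer matrix of rank 3; reducing to Smith normal form yields diagonal entries (1,1,1).

Boundary ∂_2: C_2 → C_1 sends each 2-simplex [p,q,r] to [q,r] − [p,r] + [p,q]. For instance
  ∂bcd = cd − bd + bc,
  ∂acd = cd − ad + ac.
The resulting 6×4 matrix has rank 3, and its Smith normal form has invariant factors (1,1,1).

From H_k ≅ ker(∂_k) / im(∂_{k+1}) we obtain:

  H_1: rank ker ∂_1 − rank ∂_2 = (6 − 3) − 3 = 0, and the invariant factors of ∂_2 are all 1, so H_1 ≅ 0.

H_1 = 0.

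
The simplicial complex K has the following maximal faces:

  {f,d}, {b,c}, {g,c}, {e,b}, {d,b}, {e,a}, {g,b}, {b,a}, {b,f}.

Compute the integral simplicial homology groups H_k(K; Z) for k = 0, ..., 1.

Fix the vertex order a < b < c < d < e < f < g and write every simplex with vertices in increasing order. Then dim K = 1 and the simplices of K are:

  0-simplices (7): a, b, c, d, e, f, g
  1-simplices (9): ab, ae, bc, bd, be, bf, bg, cg, df

giving chain groups C_0 ≅ Z^7, C_1 ≅ Z^9.

Boundary ∂_1: C_1 → C_0 sends each edge [p,q] (with p < q) to q − p. For instance
  ∂bc = c − b.
The resulting 7×9 matrix has rank 6, and its Smith normal form has invariant factors (1,1,1,1,1,1).

Now H_k = ker ∂_k / im ∂_{k+1}, so:

  H_0: rank C_0 − rank ∂_1 = 7 − 6 = 1, and the invariant factors of ∂_1 are all 1, so H_0 ≅ Z.
  H_1: rank ker ∂_1 − rank ∂_2 = (9 − 6) − 0 = 3, and there is no ∂_2, so H_1 ≅ Z^3.

(K is a triangulation of a wedge of 3 circles.)

H_0 ≅ Z,  H_1 ≅ Z^3.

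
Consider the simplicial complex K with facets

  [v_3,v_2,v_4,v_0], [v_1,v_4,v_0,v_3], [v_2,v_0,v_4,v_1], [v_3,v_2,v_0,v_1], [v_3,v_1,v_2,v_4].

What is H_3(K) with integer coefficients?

H_3 ≅ Z.

K has 5 vertices, 10 edges, 10 triangles, 5 3-simplices.
rank ∂_3 = 4, rank ∂_4 = 0 ⇒ b_3 = 5 − 4 − 0 = 1. So H_3 = Z.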